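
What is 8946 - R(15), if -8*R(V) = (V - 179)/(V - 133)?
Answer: 2111297/236 ≈ 8946.2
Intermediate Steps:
R(V) = -(-179 + V)/(8*(-133 + V)) (R(V) = -(V - 179)/(8*(V - 133)) = -(-179 + V)/(8*(-133 + V)))
8946 - R(15) = 8946 - (179 - 1*15)/(8*(-133 + 15)) = 8946 - (179 - 15)/(8*(-118)) = 8946 - (-1)*164/(8*118) = 8946 - 1*(-41/236) = 8946 + 41/236 = 2111297/236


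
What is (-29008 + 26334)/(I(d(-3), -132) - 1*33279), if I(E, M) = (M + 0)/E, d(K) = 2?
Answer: 2674/33345 ≈ 0.080192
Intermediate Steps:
I(E, M) = M/E
(-29008 + 26334)/(I(d(-3), -132) - 1*33279) = (-29008 + 26334)/(-132/2 - 1*33279) = -2674/(-132*½ - 33279) = -2674/(-66 - 33279) = -2674/(-33345) = -2674*(-1/33345) = 2674/33345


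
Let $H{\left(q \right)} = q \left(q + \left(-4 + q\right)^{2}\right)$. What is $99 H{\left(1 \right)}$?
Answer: $990$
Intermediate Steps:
$99 H{\left(1 \right)} = 99 \cdot 1 \left(1 + \left(-4 + 1\right)^{2}\right) = 99 \cdot 1 \left(1 + \left(-3\right)^{2}\right) = 99 \cdot 1 \left(1 + 9\right) = 99 \cdot 1 \cdot 10 = 99 \cdot 10 = 990$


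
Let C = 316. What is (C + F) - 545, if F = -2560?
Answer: -2789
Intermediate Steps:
(C + F) - 545 = (316 - 2560) - 545 = -2244 - 545 = -2789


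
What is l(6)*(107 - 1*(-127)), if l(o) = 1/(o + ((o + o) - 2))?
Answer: 117/8 ≈ 14.625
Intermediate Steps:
l(o) = 1/(-2 + 3*o) (l(o) = 1/(o + (2*o - 2)) = 1/(o + (-2 + 2*o)) = 1/(-2 + 3*o))
l(6)*(107 - 1*(-127)) = (107 - 1*(-127))/(-2 + 3*6) = (107 + 127)/(-2 + 18) = 234/16 = (1/16)*234 = 117/8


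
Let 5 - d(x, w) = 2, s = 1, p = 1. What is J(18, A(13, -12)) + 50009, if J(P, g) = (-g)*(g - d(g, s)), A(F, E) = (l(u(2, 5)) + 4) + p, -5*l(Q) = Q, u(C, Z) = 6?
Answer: 1250149/25 ≈ 50006.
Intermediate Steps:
d(x, w) = 3 (d(x, w) = 5 - 1*2 = 5 - 2 = 3)
l(Q) = -Q/5
A(F, E) = 19/5 (A(F, E) = (-⅕*6 + 4) + 1 = (-6/5 + 4) + 1 = 14/5 + 1 = 19/5)
J(P, g) = -g*(-3 + g) (J(P, g) = (-g)*(g - 1*3) = (-g)*(g - 3) = (-g)*(-3 + g) = -g*(-3 + g))
J(18, A(13, -12)) + 50009 = 19*(3 - 1*19/5)/5 + 50009 = 19*(3 - 19/5)/5 + 50009 = (19/5)*(-⅘) + 50009 = -76/25 + 50009 = 1250149/25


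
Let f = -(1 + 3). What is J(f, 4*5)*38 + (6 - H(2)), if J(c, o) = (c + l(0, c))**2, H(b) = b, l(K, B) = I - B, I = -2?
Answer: 156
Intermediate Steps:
f = -4 (f = -1*4 = -4)
l(K, B) = -2 - B
J(c, o) = 4 (J(c, o) = (c + (-2 - c))**2 = (-2)**2 = 4)
J(f, 4*5)*38 + (6 - H(2)) = 4*38 + (6 - 1*2) = 152 + (6 - 2) = 152 + 4 = 156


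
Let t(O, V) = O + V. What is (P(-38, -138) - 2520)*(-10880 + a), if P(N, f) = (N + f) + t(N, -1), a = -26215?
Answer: 101454825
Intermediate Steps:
P(N, f) = -1 + f + 2*N (P(N, f) = (N + f) + (N - 1) = (N + f) + (-1 + N) = -1 + f + 2*N)
(P(-38, -138) - 2520)*(-10880 + a) = ((-1 - 138 + 2*(-38)) - 2520)*(-10880 - 26215) = ((-1 - 138 - 76) - 2520)*(-37095) = (-215 - 2520)*(-37095) = -2735*(-37095) = 101454825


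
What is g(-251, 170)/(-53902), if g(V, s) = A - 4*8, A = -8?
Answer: 20/26951 ≈ 0.00074209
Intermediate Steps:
g(V, s) = -40 (g(V, s) = -8 - 4*8 = -8 - 32 = -40)
g(-251, 170)/(-53902) = -40/(-53902) = -40*(-1/53902) = 20/26951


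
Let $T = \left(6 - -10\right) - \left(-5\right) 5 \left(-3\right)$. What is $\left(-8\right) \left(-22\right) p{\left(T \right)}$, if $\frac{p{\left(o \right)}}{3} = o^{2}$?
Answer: $1837968$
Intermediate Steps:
$T = -59$ ($T = \left(6 + 10\right) - \left(-25\right) \left(-3\right) = 16 - 75 = -59$)
$p{\left(o \right)} = 3 o^{2}$
$\left(-8\right) \left(-22\right) p{\left(T \right)} = \left(-8\right) \left(-22\right) 3 \left(-59\right)^{2} = 176 \cdot 3 \cdot 3481 = 176 \cdot 10443 = 1837968$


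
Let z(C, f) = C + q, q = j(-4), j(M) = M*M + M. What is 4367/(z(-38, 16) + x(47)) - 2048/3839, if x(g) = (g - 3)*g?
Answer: 12582897/7839238 ≈ 1.6051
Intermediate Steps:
j(M) = M + M² (j(M) = M² + M = M + M²)
q = 12 (q = -4*(1 - 4) = -4*(-3) = 12)
x(g) = g*(-3 + g) (x(g) = (-3 + g)*g = g*(-3 + g))
z(C, f) = 12 + C (z(C, f) = C + 12 = 12 + C)
4367/(z(-38, 16) + x(47)) - 2048/3839 = 4367/((12 - 38) + 47*(-3 + 47)) - 2048/3839 = 4367/(-26 + 47*44) - 2048*1/3839 = 4367/(-26 + 2068) - 2048/3839 = 4367/2042 - 2048/3839 = 12582897/7839238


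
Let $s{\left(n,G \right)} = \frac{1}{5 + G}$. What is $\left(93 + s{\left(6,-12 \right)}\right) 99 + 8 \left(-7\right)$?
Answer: $\frac{63958}{7} \approx 9136.9$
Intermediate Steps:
$\left(93 + s{\left(6,-12 \right)}\right) 99 + 8 \left(-7\right) = \left(93 + \frac{1}{5 - 12}\right) 99 + 8 \left(-7\right) = \left(93 + \frac{1}{-7}\right) 99 - 56 = \left(93 - \frac{1}{7}\right) 99 - 56 = \frac{650}{7} \cdot 99 - 56 = \frac{64350}{7} - 56 = \frac{63958}{7}$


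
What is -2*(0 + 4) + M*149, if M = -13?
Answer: -1945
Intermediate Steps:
-2*(0 + 4) + M*149 = -2*(0 + 4) - 13*149 = -2*4 - 1937 = -8 - 1937 = -1945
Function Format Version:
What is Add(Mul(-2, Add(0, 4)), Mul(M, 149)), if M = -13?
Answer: -1945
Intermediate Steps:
Add(Mul(-2, Add(0, 4)), Mul(M, 149)) = Add(Mul(-2, Add(0, 4)), Mul(-13, 149)) = Add(Mul(-2, 4), -1937) = Add(-8, -1937) = -1945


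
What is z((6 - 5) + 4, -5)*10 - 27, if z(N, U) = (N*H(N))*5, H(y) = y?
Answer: 1223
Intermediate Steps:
z(N, U) = 5*N**2 (z(N, U) = (N*N)*5 = N**2*5 = 5*N**2)
z((6 - 5) + 4, -5)*10 - 27 = (5*((6 - 5) + 4)**2)*10 - 27 = (5*(1 + 4)**2)*10 - 27 = (5*5**2)*10 - 27 = (5*25)*10 - 27 = 125*10 - 27 = 1250 - 27 = 1223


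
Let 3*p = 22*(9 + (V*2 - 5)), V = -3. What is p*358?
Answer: -15752/3 ≈ -5250.7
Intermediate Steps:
p = -44/3 (p = (22*(9 + (-3*2 - 5)))/3 = (22*(9 + (-6 - 5)))/3 = (22*(9 - 11))/3 = (22*(-2))/3 = (⅓)*(-44) = -44/3 ≈ -14.667)
p*358 = -44/3*358 = -15752/3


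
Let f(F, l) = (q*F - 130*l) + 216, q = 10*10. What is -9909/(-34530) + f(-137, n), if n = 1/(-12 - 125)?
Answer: -21260566269/1576870 ≈ -13483.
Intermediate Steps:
q = 100
n = -1/137 (n = 1/(-137) = -1/137 ≈ -0.0072993)
f(F, l) = 216 - 130*l + 100*F (f(F, l) = (100*F - 130*l) + 216 = (-130*l + 100*F) + 216 = 216 - 130*l + 100*F)
-9909/(-34530) + f(-137, n) = -9909/(-34530) + (216 - 130*(-1/137) + 100*(-137)) = -9909*(-1/34530) + (216 + 130/137 - 13700) = 3303/11510 - 1847178/137 = -21260566269/1576870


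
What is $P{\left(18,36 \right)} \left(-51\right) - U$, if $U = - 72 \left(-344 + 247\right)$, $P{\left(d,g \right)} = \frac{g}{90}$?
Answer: $- \frac{35022}{5} \approx -7004.4$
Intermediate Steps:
$P{\left(d,g \right)} = \frac{g}{90}$ ($P{\left(d,g \right)} = g \frac{1}{90} = \frac{g}{90}$)
$U = 6984$ ($U = \left(-72\right) \left(-97\right) = 6984$)
$P{\left(18,36 \right)} \left(-51\right) - U = \frac{1}{90} \cdot 36 \left(-51\right) - 6984 = \frac{2}{5} \left(-51\right) - 6984 = - \frac{102}{5} - 6984 = - \frac{35022}{5}$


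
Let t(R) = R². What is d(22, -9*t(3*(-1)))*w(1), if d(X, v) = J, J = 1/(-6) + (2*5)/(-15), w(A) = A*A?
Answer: -⅚ ≈ -0.83333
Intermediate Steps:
w(A) = A²
J = -⅚ (J = 1*(-⅙) + 10*(-1/15) = -⅙ - ⅔ = -⅚ ≈ -0.83333)
d(X, v) = -⅚
d(22, -9*t(3*(-1)))*w(1) = -⅚*1² = -⅚*1 = -⅚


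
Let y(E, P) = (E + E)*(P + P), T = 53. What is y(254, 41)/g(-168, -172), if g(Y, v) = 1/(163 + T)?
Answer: 8997696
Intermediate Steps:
g(Y, v) = 1/216 (g(Y, v) = 1/(163 + 53) = 1/216)
y(E, P) = 4*E*P (y(E, P) = (2*E)*(2*P) = 4*E*P)
y(254, 41)/g(-168, -172) = (4*254*41)/(1/216) = 41656*216 = 8997696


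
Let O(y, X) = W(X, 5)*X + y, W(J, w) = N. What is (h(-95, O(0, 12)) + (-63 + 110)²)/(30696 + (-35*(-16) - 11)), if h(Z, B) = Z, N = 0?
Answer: 2114/31245 ≈ 0.067659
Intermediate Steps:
W(J, w) = 0
O(y, X) = y (O(y, X) = 0*X + y = 0 + y = y)
(h(-95, O(0, 12)) + (-63 + 110)²)/(30696 + (-35*(-16) - 11)) = (-95 + (-63 + 110)²)/(30696 + (-35*(-16) - 11)) = (-95 + 47²)/(30696 + (560 - 11)) = (-95 + 2209)/(30696 + 549) = 2114/31245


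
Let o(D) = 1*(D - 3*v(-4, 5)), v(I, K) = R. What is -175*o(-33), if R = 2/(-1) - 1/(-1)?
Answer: 5250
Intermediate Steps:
R = -1 (R = 2*(-1) - 1*(-1) = -2 + 1 = -1)
v(I, K) = -1
o(D) = 3 + D (o(D) = 1*(D - 3*(-1)) = 1*(D + 3) = 1*(3 + D) = 3 + D)
-175*o(-33) = -175*(3 - 33) = -175*(-30) = 5250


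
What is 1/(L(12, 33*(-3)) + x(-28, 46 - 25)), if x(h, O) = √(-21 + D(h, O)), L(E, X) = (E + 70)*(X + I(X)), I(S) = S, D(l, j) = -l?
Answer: -16236/263607689 - √7/263607689 ≈ -6.1602e-5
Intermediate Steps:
L(E, X) = 2*X*(70 + E) (L(E, X) = (E + 70)*(X + X) = (70 + E)*(2*X) = 2*X*(70 + E))
x(h, O) = √(-21 - h)
1/(L(12, 33*(-3)) + x(-28, 46 - 25)) = 1/(2*(33*(-3))*(70 + 12) + √(-21 - 1*(-28))) = 1/(2*(-99)*82 + √(-21 + 28)) = 1/(-16236 + √7)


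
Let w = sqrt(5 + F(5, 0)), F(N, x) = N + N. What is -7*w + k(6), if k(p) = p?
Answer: 6 - 7*sqrt(15) ≈ -21.111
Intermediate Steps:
F(N, x) = 2*N
w = sqrt(15) (w = sqrt(5 + 2*5) = sqrt(5 + 10) = sqrt(15) ≈ 3.8730)
-7*w + k(6) = -7*sqrt(15) + 6 = 6 - 7*sqrt(15)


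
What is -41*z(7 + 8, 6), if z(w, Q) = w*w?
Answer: -9225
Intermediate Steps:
z(w, Q) = w²
-41*z(7 + 8, 6) = -41*(7 + 8)² = -41*15² = -41*225 = -9225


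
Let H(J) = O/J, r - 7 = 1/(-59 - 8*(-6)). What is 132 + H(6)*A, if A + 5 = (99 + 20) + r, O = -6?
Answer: 122/11 ≈ 11.091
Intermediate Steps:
r = 76/11 (r = 7 + 1/(-59 - 8*(-6)) = 7 + 1/(-59 + 48) = 7 + 1/(-11) = 7 - 1/11 = 76/11 ≈ 6.9091)
H(J) = -6/J
A = 1330/11 (A = -5 + ((99 + 20) + 76/11) = -5 + (119 + 76/11) = -5 + 1385/11 = 1330/11 ≈ 120.91)
132 + H(6)*A = 132 - 6/6*(1330/11) = 132 - 6*⅙*(1330/11) = 132 - 1*1330/11 = 132 - 1330/11 = 122/11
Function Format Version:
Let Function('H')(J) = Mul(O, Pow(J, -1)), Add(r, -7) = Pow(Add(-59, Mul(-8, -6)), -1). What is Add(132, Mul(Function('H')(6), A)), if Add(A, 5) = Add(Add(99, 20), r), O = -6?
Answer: Rational(122, 11) ≈ 11.091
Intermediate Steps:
r = Rational(76, 11) (r = Add(7, Pow(Add(-59, Mul(-8, -6)), -1)) = Add(7, Pow(Add(-59, 48), -1)) = Add(7, Pow(-11, -1)) = Add(7, Rational(-1, 11)) = Rational(76, 11) ≈ 6.9091)
Function('H')(J) = Mul(-6, Pow(J, -1))
A = Rational(1330, 11) (A = Add(-5, Add(Add(99, 20), Rational(76, 11))) = Add(-5, Add(119, Rational(76, 11))) = Add(-5, Rational(1385, 11)) = Rational(1330, 11) ≈ 120.91)
Add(132, Mul(Function('H')(6), A)) = Add(132, Mul(Mul(-6, Pow(6, -1)), Rational(1330, 11))) = Add(132, Mul(Mul(-6, Rational(1, 6)), Rational(1330, 11))) = Add(132, Mul(-1, Rational(1330, 11))) = Add(132, Rational(-1330, 11)) = Rational(122, 11)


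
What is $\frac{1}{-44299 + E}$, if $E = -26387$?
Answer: $- \frac{1}{70686} \approx -1.4147 \cdot 10^{-5}$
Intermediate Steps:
$\frac{1}{-44299 + E} = \frac{1}{-44299 - 26387} = \frac{1}{-70686} = - \frac{1}{70686}$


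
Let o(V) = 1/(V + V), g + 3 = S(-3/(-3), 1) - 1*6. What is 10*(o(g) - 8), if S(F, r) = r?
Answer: -645/8 ≈ -80.625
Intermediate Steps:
g = -8 (g = -3 + (1 - 1*6) = -3 + (1 - 6) = -3 - 5 = -8)
o(V) = 1/(2*V)
10*(o(g) - 8) = 10*((½)/(-8) - 8) = 10*((½)*(-⅛) - 8) = 10*(-1/16 - 8) = 10*(-129/16) = -645/8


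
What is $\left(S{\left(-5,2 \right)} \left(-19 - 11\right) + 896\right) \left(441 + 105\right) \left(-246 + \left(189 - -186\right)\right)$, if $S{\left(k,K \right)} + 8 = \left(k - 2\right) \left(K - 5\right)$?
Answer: $35639604$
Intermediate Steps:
$S{\left(k,K \right)} = -8 + \left(-5 + K\right) \left(-2 + k\right)$ ($S{\left(k,K \right)} = -8 + \left(k - 2\right) \left(K - 5\right) = -8 + \left(-2 + k\right) \left(-5 + K\right) = -8 + \left(-5 + K\right) \left(-2 + k\right)$)
$\left(S{\left(-5,2 \right)} \left(-19 - 11\right) + 896\right) \left(441 + 105\right) \left(-246 + \left(189 - -186\right)\right) = \left(\left(2 - -25 - 4 + 2 \left(-5\right)\right) \left(-19 - 11\right) + 896\right) \left(441 + 105\right) \left(-246 + \left(189 - -186\right)\right) = \left(\left(2 + 25 - 4 - 10\right) \left(-30\right) + 896\right) 546 \left(-246 + \left(189 + 186\right)\right) = \left(13 \left(-30\right) + 896\right) 546 \left(-246 + 375\right) = \left(-390 + 896\right) 546 \cdot 129 = 506 \cdot 70434 = 35639604$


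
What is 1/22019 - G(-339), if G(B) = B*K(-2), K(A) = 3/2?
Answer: 22393325/44038 ≈ 508.50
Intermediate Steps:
K(A) = 3/2 (K(A) = 3*(½) = 3/2)
G(B) = 3*B/2 (G(B) = B*(3/2) = 3*B/2)
1/22019 - G(-339) = 1/22019 - 3*(-339)/2 = 1/22019 - 1*(-1017/2) = 1/22019 + 1017/2 = 22393325/44038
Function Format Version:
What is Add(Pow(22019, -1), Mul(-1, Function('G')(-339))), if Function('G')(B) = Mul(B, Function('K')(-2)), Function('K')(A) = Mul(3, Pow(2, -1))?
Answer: Rational(22393325, 44038) ≈ 508.50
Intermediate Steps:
Function('K')(A) = Rational(3, 2) (Function('K')(A) = Mul(3, Rational(1, 2)) = Rational(3, 2))
Function('G')(B) = Mul(Rational(3, 2), B) (Function('G')(B) = Mul(B, Rational(3, 2)) = Mul(Rational(3, 2), B))
Add(Pow(22019, -1), Mul(-1, Function('G')(-339))) = Add(Pow(22019, -1), Mul(-1, Mul(Rational(3, 2), -339))) = Add(Rational(1, 22019), Mul(-1, Rational(-1017, 2))) = Add(Rational(1, 22019), Rational(1017, 2)) = Rational(22393325, 44038)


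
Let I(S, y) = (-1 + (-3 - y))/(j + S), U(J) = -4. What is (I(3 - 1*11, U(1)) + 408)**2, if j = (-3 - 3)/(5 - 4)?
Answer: 166464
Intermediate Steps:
j = -6 (j = -6/1 = -6*1 = -6)
I(S, y) = (-4 - y)/(-6 + S) (I(S, y) = (-1 + (-3 - y))/(-6 + S) = (-4 - y)/(-6 + S))
(I(3 - 1*11, U(1)) + 408)**2 = ((-4 - 1*(-4))/(-6 + (3 - 1*11)) + 408)**2 = ((-4 + 4)/(-6 + (3 - 11)) + 408)**2 = (0/(-6 - 8) + 408)**2 = (0/(-14) + 408)**2 = (-1/14*0 + 408)**2 = (0 + 408)**2 = 408**2 = 166464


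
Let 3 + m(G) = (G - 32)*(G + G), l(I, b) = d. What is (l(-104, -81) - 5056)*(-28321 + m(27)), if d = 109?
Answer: 141454518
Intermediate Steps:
l(I, b) = 109
m(G) = -3 + 2*G*(-32 + G) (m(G) = -3 + (G - 32)*(G + G) = -3 + (-32 + G)*(2*G) = -3 + 2*G*(-32 + G))
(l(-104, -81) - 5056)*(-28321 + m(27)) = (109 - 5056)*(-28321 + (-3 - 64*27 + 2*27**2)) = -4947*(-28321 + (-3 - 1728 + 2*729)) = -4947*(-28321 + (-3 - 1728 + 1458)) = -4947*(-28321 - 273) = -4947*(-28594) = 141454518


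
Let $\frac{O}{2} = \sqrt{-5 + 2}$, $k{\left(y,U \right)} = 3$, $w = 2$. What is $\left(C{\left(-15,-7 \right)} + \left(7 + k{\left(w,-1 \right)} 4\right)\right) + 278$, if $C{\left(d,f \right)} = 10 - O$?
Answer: $307 - 2 i \sqrt{3} \approx 307.0 - 3.4641 i$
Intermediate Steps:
$O = 2 i \sqrt{3}$ ($O = 2 \sqrt{-5 + 2} = 2 \sqrt{-3} = 2 i \sqrt{3} \approx 3.4641 i$)
$C{\left(d,f \right)} = 10 - 2 i \sqrt{3}$
$\left(C{\left(-15,-7 \right)} + \left(7 + k{\left(w,-1 \right)} 4\right)\right) + 278 = \left(\left(10 - 2 i \sqrt{3}\right) + \left(7 + 3 \cdot 4\right)\right) + 278 = \left(\left(10 - 2 i \sqrt{3}\right) + \left(7 + 12\right)\right) + 278 = \left(\left(10 - 2 i \sqrt{3}\right) + 19\right) + 278 = \left(29 - 2 i \sqrt{3}\right) + 278 = 307 - 2 i \sqrt{3}$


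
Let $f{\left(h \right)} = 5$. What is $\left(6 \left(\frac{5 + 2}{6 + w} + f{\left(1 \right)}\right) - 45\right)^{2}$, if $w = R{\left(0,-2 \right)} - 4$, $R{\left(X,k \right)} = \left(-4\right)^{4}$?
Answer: $\frac{407044}{1849} \approx 220.14$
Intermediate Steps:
$R{\left(X,k \right)} = 256$
$w = 252$ ($w = 256 - 4 = 252$)
$\left(6 \left(\frac{5 + 2}{6 + w} + f{\left(1 \right)}\right) - 45\right)^{2} = \left(6 \left(\frac{5 + 2}{6 + 252} + 5\right) - 45\right)^{2} = \left(6 \left(\frac{7}{258} + 5\right) - 45\right)^{2} = \left(6 \cdot \frac{1297}{258} - 45\right)^{2} = \left(\frac{1297}{43} - 45\right)^{2} = \left(- \frac{638}{43}\right)^{2} = \frac{407044}{1849}$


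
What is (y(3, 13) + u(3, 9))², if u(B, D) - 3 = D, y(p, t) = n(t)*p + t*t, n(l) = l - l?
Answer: 32761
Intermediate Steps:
n(l) = 0
y(p, t) = t² (y(p, t) = 0*p + t*t = 0 + t² = t²)
u(B, D) = 3 + D
(y(3, 13) + u(3, 9))² = (13² + (3 + 9))² = (169 + 12)² = 181² = 32761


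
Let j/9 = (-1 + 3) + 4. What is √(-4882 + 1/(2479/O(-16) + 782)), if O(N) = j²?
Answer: I*√25440753191324086/2282791 ≈ 69.871*I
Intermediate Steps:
j = 54 (j = 9*((-1 + 3) + 4) = 9*(2 + 4) = 9*6 = 54)
O(N) = 2916 (O(N) = 54² = 2916)
√(-4882 + 1/(2479/O(-16) + 782)) = √(-4882 + 1/(2479/2916 + 782)) = √(-4882 + 1/(2282791/2916)) = √(-4882 + 2916/2282791) = √(-11144582746/2282791) = I*√25440753191324086/2282791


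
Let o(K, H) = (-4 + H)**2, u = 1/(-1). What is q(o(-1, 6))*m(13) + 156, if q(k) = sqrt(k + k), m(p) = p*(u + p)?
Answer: 156 + 312*sqrt(2) ≈ 597.23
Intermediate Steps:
u = -1
m(p) = p*(-1 + p)
q(k) = sqrt(2)*sqrt(k) (q(k) = sqrt(2*k) = sqrt(2)*sqrt(k))
q(o(-1, 6))*m(13) + 156 = (sqrt(2)*sqrt((-4 + 6)**2))*(13*(-1 + 13)) + 156 = (sqrt(2)*sqrt(2**2))*(13*12) + 156 = (sqrt(2)*sqrt(4))*156 + 156 = (sqrt(2)*2)*156 + 156 = (2*sqrt(2))*156 + 156 = 312*sqrt(2) + 156 = 156 + 312*sqrt(2)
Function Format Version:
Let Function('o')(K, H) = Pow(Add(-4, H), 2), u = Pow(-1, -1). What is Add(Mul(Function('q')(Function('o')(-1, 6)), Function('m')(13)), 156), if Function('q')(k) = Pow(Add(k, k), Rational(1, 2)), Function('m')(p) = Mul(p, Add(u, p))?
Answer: Add(156, Mul(312, Pow(2, Rational(1, 2)))) ≈ 597.23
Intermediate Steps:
u = -1
Function('m')(p) = Mul(p, Add(-1, p))
Function('q')(k) = Mul(Pow(2, Rational(1, 2)), Pow(k, Rational(1, 2))) (Function('q')(k) = Pow(Mul(2, k), Rational(1, 2)) = Mul(Pow(2, Rational(1, 2)), Pow(k, Rational(1, 2))))
Add(Mul(Function('q')(Function('o')(-1, 6)), Function('m')(13)), 156) = Add(Mul(Mul(Pow(2, Rational(1, 2)), Pow(Pow(Add(-4, 6), 2), Rational(1, 2))), Mul(13, Add(-1, 13))), 156) = Add(Mul(Mul(Pow(2, Rational(1, 2)), Pow(Pow(2, 2), Rational(1, 2))), Mul(13, 12)), 156) = Add(Mul(Mul(Pow(2, Rational(1, 2)), Pow(4, Rational(1, 2))), 156), 156) = Add(Mul(Mul(Pow(2, Rational(1, 2)), 2), 156), 156) = Add(Mul(Mul(2, Pow(2, Rational(1, 2))), 156), 156) = Add(Mul(312, Pow(2, Rational(1, 2))), 156) = Add(156, Mul(312, Pow(2, Rational(1, 2))))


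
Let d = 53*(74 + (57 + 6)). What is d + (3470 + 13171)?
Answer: 23902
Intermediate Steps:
d = 7261 (d = 53*(74 + 63) = 53*137 = 7261)
d + (3470 + 13171) = 7261 + (3470 + 13171) = 7261 + 16641 = 23902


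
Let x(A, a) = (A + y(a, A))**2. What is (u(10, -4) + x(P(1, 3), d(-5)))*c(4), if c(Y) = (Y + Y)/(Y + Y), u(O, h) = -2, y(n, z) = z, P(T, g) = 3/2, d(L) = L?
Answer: 7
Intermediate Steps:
P(T, g) = 3/2 (P(T, g) = 3*(1/2) = 3/2)
c(Y) = 1 (c(Y) = (2*Y)/((2*Y)) = (2*Y)*(1/(2*Y)) = 1)
x(A, a) = 4*A**2 (x(A, a) = (A + A)**2 = (2*A)**2 = 4*A**2)
(u(10, -4) + x(P(1, 3), d(-5)))*c(4) = (-2 + 4*(3/2)**2)*1 = (-2 + 4*(9/4))*1 = (-2 + 9)*1 = 7*1 = 7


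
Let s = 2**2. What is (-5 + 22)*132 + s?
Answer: 2248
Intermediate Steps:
s = 4
(-5 + 22)*132 + s = (-5 + 22)*132 + 4 = 17*132 + 4 = 2244 + 4 = 2248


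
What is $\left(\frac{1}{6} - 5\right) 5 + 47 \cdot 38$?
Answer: $\frac{10571}{6} \approx 1761.8$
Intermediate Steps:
$\left(\frac{1}{6} - 5\right) 5 + 47 \cdot 38 = \left(\frac{1}{6} - 5\right) 5 + 1786 = \left(- \frac{29}{6}\right) 5 + 1786 = - \frac{145}{6} + 1786 = \frac{10571}{6}$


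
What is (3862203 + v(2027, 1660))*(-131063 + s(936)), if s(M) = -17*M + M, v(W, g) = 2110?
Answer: -564340406207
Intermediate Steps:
s(M) = -16*M
(3862203 + v(2027, 1660))*(-131063 + s(936)) = (3862203 + 2110)*(-131063 - 16*936) = 3864313*(-131063 - 14976) = 3864313*(-146039) = -564340406207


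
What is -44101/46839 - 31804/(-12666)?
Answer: 51726905/32959043 ≈ 1.5694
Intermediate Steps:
-44101/46839 - 31804/(-12666) = -44101*1/46839 - 31804*(-1/12666) = -44101/46839 + 15902/6333 = 51726905/32959043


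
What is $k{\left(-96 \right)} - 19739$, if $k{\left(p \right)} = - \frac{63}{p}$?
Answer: $- \frac{631627}{32} \approx -19738.0$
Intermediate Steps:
$k{\left(-96 \right)} - 19739 = - \frac{63}{-96} - 19739 = \left(-63\right) \left(- \frac{1}{96}\right) - 19739 = \frac{21}{32} - 19739 = - \frac{631627}{32}$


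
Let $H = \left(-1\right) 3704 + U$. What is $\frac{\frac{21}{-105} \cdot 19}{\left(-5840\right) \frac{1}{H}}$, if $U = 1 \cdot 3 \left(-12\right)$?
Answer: $- \frac{3553}{1460} \approx -2.4336$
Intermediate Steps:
$U = -36$ ($U = 3 \left(-12\right) = -36$)
$H = -3740$ ($H = \left(-1\right) 3704 - 36 = -3704 - 36 = -3740$)
$\frac{\frac{21}{-105} \cdot 19}{\left(-5840\right) \frac{1}{H}} = \frac{\frac{21}{-105} \cdot 19}{\left(-5840\right) \frac{1}{-3740}} = \frac{21 \left(- \frac{1}{105}\right) 19}{\left(-5840\right) \left(- \frac{1}{3740}\right)} = \frac{\left(- \frac{1}{5}\right) 19}{\frac{292}{187}} = \left(- \frac{19}{5}\right) \frac{187}{292} = - \frac{3553}{1460}$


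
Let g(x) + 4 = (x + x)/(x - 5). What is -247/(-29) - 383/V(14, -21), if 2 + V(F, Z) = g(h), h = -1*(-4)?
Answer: 14565/406 ≈ 35.874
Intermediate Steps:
h = 4
g(x) = -4 + 2*x/(-5 + x) (g(x) = -4 + (x + x)/(x - 5) = -4 + (2*x)/(-5 + x) = -4 + 2*x/(-5 + x))
V(F, Z) = -14 (V(F, Z) = -2 + 2*(10 - 1*4)/(-5 + 4) = -2 + 2*(10 - 4)/(-1) = -2 + 2*(-1)*6 = -2 - 12 = -14)
-247/(-29) - 383/V(14, -21) = -247/(-29) - 383/(-14) = -247*(-1/29) - 383*(-1/14) = 247/29 + 383/14 = 14565/406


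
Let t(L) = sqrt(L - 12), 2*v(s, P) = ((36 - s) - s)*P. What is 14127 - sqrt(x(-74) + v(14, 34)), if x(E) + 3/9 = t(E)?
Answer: 14127 - sqrt(1221 + 9*I*sqrt(86))/3 ≈ 14115.0 - 0.39786*I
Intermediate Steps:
v(s, P) = P*(36 - 2*s)/2 (v(s, P) = (((36 - s) - s)*P)/2 = ((36 - 2*s)*P)/2 = (P*(36 - 2*s))/2 = P*(36 - 2*s)/2)
t(L) = sqrt(-12 + L)
x(E) = -1/3 + sqrt(-12 + E)
14127 - sqrt(x(-74) + v(14, 34)) = 14127 - sqrt((-1/3 + sqrt(-12 - 74)) + 34*(18 - 1*14)) = 14127 - sqrt((-1/3 + sqrt(-86)) + 34*(18 - 14)) = 14127 - sqrt((-1/3 + I*sqrt(86)) + 34*4) = 14127 - sqrt((-1/3 + I*sqrt(86)) + 136) = 14127 - sqrt(407/3 + I*sqrt(86))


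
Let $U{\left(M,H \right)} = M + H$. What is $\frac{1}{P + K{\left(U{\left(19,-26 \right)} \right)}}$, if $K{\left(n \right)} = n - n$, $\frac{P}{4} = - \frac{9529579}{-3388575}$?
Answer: $\frac{3388575}{38118316} \approx 0.088896$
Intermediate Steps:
$U{\left(M,H \right)} = H + M$
$P = \frac{38118316}{3388575}$ ($P = 4 \left(- \frac{9529579}{-3388575}\right) = 4 \left(\left(-9529579\right) \left(- \frac{1}{3388575}\right)\right) = 4 \cdot \frac{9529579}{3388575} = \frac{38118316}{3388575} \approx 11.249$)
$K{\left(n \right)} = 0$
$\frac{1}{P + K{\left(U{\left(19,-26 \right)} \right)}} = \frac{1}{\frac{38118316}{3388575} + 0} = \frac{1}{\frac{38118316}{3388575}} = \frac{3388575}{38118316}$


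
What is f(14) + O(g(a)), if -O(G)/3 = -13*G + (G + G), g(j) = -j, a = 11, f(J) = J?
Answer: -349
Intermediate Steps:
O(G) = 33*G (O(G) = -3*(-13*G + (G + G)) = -3*(-13*G + 2*G) = -(-33)*G = 33*G)
f(14) + O(g(a)) = 14 + 33*(-1*11) = 14 + 33*(-11) = 14 - 363 = -349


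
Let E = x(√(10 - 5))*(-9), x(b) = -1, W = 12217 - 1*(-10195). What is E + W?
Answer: 22421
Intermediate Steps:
W = 22412 (W = 12217 + 10195 = 22412)
E = 9 (E = -1*(-9) = 9)
E + W = 9 + 22412 = 22421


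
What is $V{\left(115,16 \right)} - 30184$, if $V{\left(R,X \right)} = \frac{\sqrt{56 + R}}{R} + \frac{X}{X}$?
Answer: $-30183 + \frac{3 \sqrt{19}}{115} \approx -30183.0$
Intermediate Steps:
$V{\left(R,X \right)} = 1 + \frac{\sqrt{56 + R}}{R}$ ($V{\left(R,X \right)} = \frac{\sqrt{56 + R}}{R} + 1 = 1 + \frac{\sqrt{56 + R}}{R}$)
$V{\left(115,16 \right)} - 30184 = \frac{115 + \sqrt{56 + 115}}{115} - 30184 = \frac{115 + \sqrt{171}}{115} - 30184 = \frac{115 + 3 \sqrt{19}}{115} - 30184 = \left(1 + \frac{3 \sqrt{19}}{115}\right) - 30184 = -30183 + \frac{3 \sqrt{19}}{115}$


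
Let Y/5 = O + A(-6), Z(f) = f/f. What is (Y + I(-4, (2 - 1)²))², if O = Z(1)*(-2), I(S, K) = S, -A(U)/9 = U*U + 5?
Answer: 3455881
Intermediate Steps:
A(U) = -45 - 9*U² (A(U) = -9*(U*U + 5) = -9*(U² + 5) = -9*(5 + U²) = -45 - 9*U²)
Z(f) = 1
O = -2 (O = 1*(-2) = -2)
Y = -1855 (Y = 5*(-2 + (-45 - 9*(-6)²)) = 5*(-2 + (-45 - 9*36)) = 5*(-2 + (-45 - 324)) = 5*(-2 - 369) = 5*(-371) = -1855)
(Y + I(-4, (2 - 1)²))² = (-1855 - 4)² = (-1859)² = 3455881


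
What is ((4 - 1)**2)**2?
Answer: 81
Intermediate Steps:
((4 - 1)**2)**2 = (3**2)**2 = 9**2 = 81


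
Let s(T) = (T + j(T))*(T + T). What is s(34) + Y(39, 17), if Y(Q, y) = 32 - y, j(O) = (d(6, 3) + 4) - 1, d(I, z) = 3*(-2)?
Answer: 2123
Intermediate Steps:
d(I, z) = -6
j(O) = -3 (j(O) = (-6 + 4) - 1 = -2 - 1 = -3)
s(T) = 2*T*(-3 + T) (s(T) = (T - 3)*(T + T) = (-3 + T)*(2*T) = 2*T*(-3 + T))
s(34) + Y(39, 17) = 2*34*(-3 + 34) + (32 - 1*17) = 2*34*31 + (32 - 17) = 2108 + 15 = 2123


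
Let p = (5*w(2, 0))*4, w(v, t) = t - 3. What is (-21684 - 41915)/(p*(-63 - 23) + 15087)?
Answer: -63599/20247 ≈ -3.1412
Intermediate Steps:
w(v, t) = -3 + t
p = -60 (p = (5*(-3 + 0))*4 = (5*(-3))*4 = -15*4 = -60)
(-21684 - 41915)/(p*(-63 - 23) + 15087) = (-21684 - 41915)/(-60*(-63 - 23) + 15087) = -63599/(-60*(-86) + 15087) = -63599/(5160 + 15087) = -63599/20247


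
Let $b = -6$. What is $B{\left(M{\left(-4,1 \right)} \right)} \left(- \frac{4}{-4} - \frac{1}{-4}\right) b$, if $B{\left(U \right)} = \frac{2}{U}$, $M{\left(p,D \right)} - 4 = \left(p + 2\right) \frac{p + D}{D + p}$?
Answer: $- \frac{15}{2} \approx -7.5$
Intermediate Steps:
$M{\left(p,D \right)} = 6 + p$ ($M{\left(p,D \right)} = 4 + \left(p + 2\right) \frac{p + D}{D + p} = 4 + \left(2 + p\right) \frac{D + p}{D + p} = 4 + \left(2 + p\right) 1 = 4 + \left(2 + p\right) = 6 + p$)
$B{\left(M{\left(-4,1 \right)} \right)} \left(- \frac{4}{-4} - \frac{1}{-4}\right) b = \frac{2}{6 - 4} \left(- \frac{4}{-4} - \frac{1}{-4}\right) \left(-6\right) = \frac{2}{2} \left(\left(-4\right) \left(- \frac{1}{4}\right) - - \frac{1}{4}\right) \left(-6\right) = 2 \cdot \frac{1}{2} \left(1 + \frac{1}{4}\right) \left(-6\right) = 1 \cdot \frac{5}{4} \left(-6\right) = \frac{5}{4} \left(-6\right) = - \frac{15}{2}$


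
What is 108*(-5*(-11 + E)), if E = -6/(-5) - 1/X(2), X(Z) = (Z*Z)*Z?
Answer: 10719/2 ≈ 5359.5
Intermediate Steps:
X(Z) = Z³ (X(Z) = Z²*Z = Z³)
E = 43/40 (E = -6/(-5) - 1/(2³) = -6*(-⅕) - 1/8 = 6/5 - 1*⅛ = 6/5 - ⅛ = 43/40 ≈ 1.0750)
108*(-5*(-11 + E)) = 108*(-5*(-11 + 43/40)) = 108*(-5*(-397/40)) = 108*(397/8) = 10719/2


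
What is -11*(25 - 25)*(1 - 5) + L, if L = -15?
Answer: -15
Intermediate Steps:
-11*(25 - 25)*(1 - 5) + L = -11*(25 - 25)*(1 - 5) - 15 = -0*(-4) - 15 = -11*0 - 15 = 0 - 15 = -15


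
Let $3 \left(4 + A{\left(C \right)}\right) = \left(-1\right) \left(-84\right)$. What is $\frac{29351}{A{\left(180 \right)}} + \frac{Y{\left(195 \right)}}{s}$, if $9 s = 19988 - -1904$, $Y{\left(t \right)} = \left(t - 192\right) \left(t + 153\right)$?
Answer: $\frac{160694399}{131352} \approx 1223.4$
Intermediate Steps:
$A{\left(C \right)} = 24$ ($A{\left(C \right)} = -4 + \frac{\left(-1\right) \left(-84\right)}{3} = -4 + \frac{1}{3} \cdot 84 = -4 + 28 = 24$)
$Y{\left(t \right)} = \left(-192 + t\right) \left(153 + t\right)$
$s = \frac{21892}{9}$ ($s = \frac{19988 - -1904}{9} = \frac{19988 + 1904}{9} = \frac{1}{9} \cdot 21892 = \frac{21892}{9} \approx 2432.4$)
$\frac{29351}{A{\left(180 \right)}} + \frac{Y{\left(195 \right)}}{s} = \frac{29351}{24} + \frac{-29376 + 195^{2} - 7605}{\frac{21892}{9}} = 29351 \cdot \frac{1}{24} + \left(-29376 + 38025 - 7605\right) \frac{9}{21892} = \frac{29351}{24} + 1044 \cdot \frac{9}{21892} = \frac{29351}{24} + \frac{2349}{5473} = \frac{160694399}{131352}$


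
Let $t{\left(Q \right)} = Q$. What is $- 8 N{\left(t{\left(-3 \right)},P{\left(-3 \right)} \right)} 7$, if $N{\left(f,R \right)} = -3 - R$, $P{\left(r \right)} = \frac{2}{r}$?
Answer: $\frac{392}{3} \approx 130.67$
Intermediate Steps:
$- 8 N{\left(t{\left(-3 \right)},P{\left(-3 \right)} \right)} 7 = - 8 \left(-3 - \frac{2}{-3}\right) 7 = - 8 \left(-3 - 2 \left(- \frac{1}{3}\right)\right) 7 = - 8 \left(-3 - - \frac{2}{3}\right) 7 = - 8 \left(-3 + \frac{2}{3}\right) 7 = \left(-8\right) \left(- \frac{7}{3}\right) 7 = \frac{56}{3} \cdot 7 = \frac{392}{3}$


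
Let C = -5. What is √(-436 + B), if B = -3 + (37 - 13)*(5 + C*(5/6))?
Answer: I*√419 ≈ 20.469*I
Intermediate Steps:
B = 17 (B = -3 + (37 - 13)*(5 - 25/6) = -3 + 24*(5 - 25/6) = -3 + 24*(⅚) = -3 + 20 = 17)
√(-436 + B) = √(-436 + 17) = √(-419) = I*√419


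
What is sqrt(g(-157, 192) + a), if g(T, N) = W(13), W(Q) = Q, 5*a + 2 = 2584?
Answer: sqrt(13235)/5 ≈ 23.009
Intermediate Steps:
a = 2582/5 (a = -2/5 + (1/5)*2584 = -2/5 + 2584/5 = 2582/5 ≈ 516.40)
g(T, N) = 13
sqrt(g(-157, 192) + a) = sqrt(13 + 2582/5) = sqrt(2647/5) = sqrt(13235)/5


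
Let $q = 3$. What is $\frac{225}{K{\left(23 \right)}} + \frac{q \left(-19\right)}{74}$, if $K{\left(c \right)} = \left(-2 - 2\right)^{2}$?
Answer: $\frac{7869}{592} \approx 13.292$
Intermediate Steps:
$K{\left(c \right)} = 16$ ($K{\left(c \right)} = \left(-4\right)^{2} = 16$)
$\frac{225}{K{\left(23 \right)}} + \frac{q \left(-19\right)}{74} = \frac{225}{16} + \frac{3 \left(-19\right)}{74} = 225 \cdot \frac{1}{16} - \frac{57}{74} = \frac{225}{16} - \frac{57}{74} = \frac{7869}{592}$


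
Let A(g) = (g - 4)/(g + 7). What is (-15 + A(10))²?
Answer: 62001/289 ≈ 214.54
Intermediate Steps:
A(g) = (-4 + g)/(7 + g)
(-15 + A(10))² = (-15 + (-4 + 10)/(7 + 10))² = (-15 + 6/17)² = (-249/17)² = 62001/289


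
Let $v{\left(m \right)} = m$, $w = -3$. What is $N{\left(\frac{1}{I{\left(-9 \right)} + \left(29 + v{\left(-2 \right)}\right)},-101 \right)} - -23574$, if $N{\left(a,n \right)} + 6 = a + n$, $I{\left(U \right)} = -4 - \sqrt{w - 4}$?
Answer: $\frac{12578335}{536} + \frac{i \sqrt{7}}{536} \approx 23467.0 + 0.0049361 i$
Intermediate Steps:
$I{\left(U \right)} = -4 - i \sqrt{7}$ ($I{\left(U \right)} = -4 - \sqrt{-3 - 4} = -4 - \sqrt{-7} = -4 - i \sqrt{7}$)
$N{\left(a,n \right)} = -6 + a + n$ ($N{\left(a,n \right)} = -6 + \left(a + n\right) = -6 + a + n$)
$N{\left(\frac{1}{I{\left(-9 \right)} + \left(29 + v{\left(-2 \right)}\right)},-101 \right)} - -23574 = \left(-6 + \frac{1}{\left(-4 - i \sqrt{7}\right) + \left(29 - 2\right)} - 101\right) - -23574 = \left(-6 + \frac{1}{\left(-4 - i \sqrt{7}\right) + 27} - 101\right) + 23574 = \left(-6 + \frac{1}{23 - i \sqrt{7}} - 101\right) + 23574 = \left(-107 + \frac{1}{23 - i \sqrt{7}}\right) + 23574 = 23467 + \frac{1}{23 - i \sqrt{7}}$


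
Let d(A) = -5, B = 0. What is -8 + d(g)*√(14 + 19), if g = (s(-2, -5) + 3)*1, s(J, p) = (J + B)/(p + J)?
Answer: -8 - 5*√33 ≈ -36.723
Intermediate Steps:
s(J, p) = J/(J + p) (s(J, p) = (J + 0)/(p + J) = J/(J + p))
g = 23/7 (g = (-2/(-2 - 5) + 3)*1 = (-2/(-7) + 3)*1 = (-2*(-⅐) + 3)*1 = (2/7 + 3)*1 = (23/7)*1 = 23/7 ≈ 3.2857)
-8 + d(g)*√(14 + 19) = -8 - 5*√(14 + 19) = -8 - 5*√33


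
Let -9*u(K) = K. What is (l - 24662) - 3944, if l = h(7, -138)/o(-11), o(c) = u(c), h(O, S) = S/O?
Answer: -2203904/77 ≈ -28622.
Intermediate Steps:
u(K) = -K/9
o(c) = -c/9
l = -1242/77 (l = (-138/7)/((-⅑*(-11))) = (-138*⅐)/(11/9) = -138/7*9/11 = -1242/77 ≈ -16.130)
(l - 24662) - 3944 = (-1242/77 - 24662) - 3944 = -1900216/77 - 3944 = -2203904/77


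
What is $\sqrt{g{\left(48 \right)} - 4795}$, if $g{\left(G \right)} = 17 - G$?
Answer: $i \sqrt{4826} \approx 69.469 i$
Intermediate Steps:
$\sqrt{g{\left(48 \right)} - 4795} = \sqrt{\left(17 - 48\right) - 4795} = \sqrt{-31 - 4795} = \sqrt{-4826} = i \sqrt{4826}$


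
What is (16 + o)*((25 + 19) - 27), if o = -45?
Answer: -493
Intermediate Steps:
(16 + o)*((25 + 19) - 27) = (16 - 45)*((25 + 19) - 27) = -29*(44 - 27) = -29*17 = -493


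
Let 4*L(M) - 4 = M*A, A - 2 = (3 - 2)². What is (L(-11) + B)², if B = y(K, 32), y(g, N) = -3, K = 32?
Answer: 1681/16 ≈ 105.06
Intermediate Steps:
A = 3 (A = 2 + (3 - 2)² = 2 + 1² = 2 + 1 = 3)
B = -3
L(M) = 1 + 3*M/4 (L(M) = 1 + (M*3)/4 = 1 + (3*M)/4 = 1 + 3*M/4)
(L(-11) + B)² = ((1 + (¾)*(-11)) - 3)² = ((1 - 33/4) - 3)² = (-29/4 - 3)² = (-41/4)² = 1681/16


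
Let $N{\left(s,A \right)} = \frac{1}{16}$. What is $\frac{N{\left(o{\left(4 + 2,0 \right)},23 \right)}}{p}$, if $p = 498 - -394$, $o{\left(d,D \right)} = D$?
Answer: $\frac{1}{14272} \approx 7.0067 \cdot 10^{-5}$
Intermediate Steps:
$N{\left(s,A \right)} = \frac{1}{16}$
$p = 892$ ($p = 498 + 394 = 892$)
$\frac{N{\left(o{\left(4 + 2,0 \right)},23 \right)}}{p} = \frac{1}{16 \cdot 892} = \frac{1}{16} \cdot \frac{1}{892} = \frac{1}{14272}$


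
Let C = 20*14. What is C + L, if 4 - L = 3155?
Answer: -2871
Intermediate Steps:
C = 280
L = -3151 (L = 4 - 1*3155 = 4 - 3155 = -3151)
C + L = 280 - 3151 = -2871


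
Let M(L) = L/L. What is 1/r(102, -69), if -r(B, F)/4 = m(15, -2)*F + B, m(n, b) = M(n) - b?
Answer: 1/420 ≈ 0.0023810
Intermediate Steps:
M(L) = 1
m(n, b) = 1 - b
r(B, F) = -12*F - 4*B (r(B, F) = -4*((1 - 1*(-2))*F + B) = -4*((1 + 2)*F + B) = -4*(3*F + B) = -4*(B + 3*F) = -12*F - 4*B)
1/r(102, -69) = 1/(-12*(-69) - 4*102) = 1/(828 - 408) = 1/420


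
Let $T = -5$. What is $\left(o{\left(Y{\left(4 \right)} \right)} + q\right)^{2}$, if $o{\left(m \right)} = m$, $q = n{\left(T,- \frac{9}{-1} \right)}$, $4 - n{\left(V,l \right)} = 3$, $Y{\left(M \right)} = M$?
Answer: $25$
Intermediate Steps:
$n{\left(V,l \right)} = 1$ ($n{\left(V,l \right)} = 4 - 3 = 1$)
$q = 1$
$\left(o{\left(Y{\left(4 \right)} \right)} + q\right)^{2} = \left(4 + 1\right)^{2} = 5^{2} = 25$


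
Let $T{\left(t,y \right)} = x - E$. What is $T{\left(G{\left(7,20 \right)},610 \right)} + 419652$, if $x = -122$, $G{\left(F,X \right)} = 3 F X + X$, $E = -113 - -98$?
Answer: $419545$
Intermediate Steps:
$E = -15$ ($E = -113 + 98 = -15$)
$G{\left(F,X \right)} = X + 3 F X$ ($G{\left(F,X \right)} = 3 F X + X = X + 3 F X$)
$T{\left(t,y \right)} = -107$ ($T{\left(t,y \right)} = -122 - -15 = -122 + 15 = -107$)
$T{\left(G{\left(7,20 \right)},610 \right)} + 419652 = -107 + 419652 = 419545$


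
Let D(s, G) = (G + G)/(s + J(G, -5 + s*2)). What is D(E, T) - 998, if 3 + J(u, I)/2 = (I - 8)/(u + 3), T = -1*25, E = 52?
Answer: -82944/83 ≈ -999.33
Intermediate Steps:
T = -25
J(u, I) = -6 + 2*(-8 + I)/(3 + u) (J(u, I) = -6 + 2*((I - 8)/(u + 3)) = -6 + 2*((-8 + I)/(3 + u)) = -6 + 2*(-8 + I)/(3 + u))
D(s, G) = 2*G/(s + 2*(-22 - 3*G + 2*s)/(3 + G)) (D(s, G) = (G + G)/(s + 2*(-17 + (-5 + s*2) - 3*G)/(3 + G)) = (2*G)/(s + 2*(-17 + (-5 + 2*s) - 3*G)/(3 + G)) = (2*G)/(s + 2*(-22 - 3*G + 2*s)/(3 + G)) = 2*G/(s + 2*(-22 - 3*G + 2*s)/(3 + G)))
D(E, T) - 998 = 2*(-25)*(3 - 25)/(-44 - 6*(-25) + 7*52 - 25*52) - 998 = 2*(-25)*(-22)/(-44 + 150 + 364 - 1300) - 998 = 2*(-25)*(-22)/(-830) - 998 = 2*(-25)*(-1/830)*(-22) - 998 = -110/83 - 998 = -82944/83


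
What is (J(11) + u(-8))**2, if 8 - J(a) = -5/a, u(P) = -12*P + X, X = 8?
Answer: 1530169/121 ≈ 12646.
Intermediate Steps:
u(P) = 8 - 12*P (u(P) = -12*P + 8 = 8 - 12*P)
J(a) = 8 + 5/a (J(a) = 8 - (-5)/a = 8 + 5/a)
(J(11) + u(-8))**2 = ((8 + 5/11) + (8 - 12*(-8)))**2 = ((8 + 5*(1/11)) + (8 + 96))**2 = ((8 + 5/11) + 104)**2 = (93/11 + 104)**2 = (1237/11)**2 = 1530169/121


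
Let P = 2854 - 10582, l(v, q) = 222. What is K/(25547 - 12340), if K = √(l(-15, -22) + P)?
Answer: 3*I*√834/13207 ≈ 0.0065599*I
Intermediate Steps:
P = -7728
K = 3*I*√834 (K = √(222 - 7728) = √(-7506) = 3*I*√834 ≈ 86.637*I)
K/(25547 - 12340) = (3*I*√834)/(25547 - 12340) = (3*I*√834)/13207 = (3*I*√834)*(1/13207) = 3*I*√834/13207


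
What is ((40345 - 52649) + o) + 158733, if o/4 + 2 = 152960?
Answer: 758261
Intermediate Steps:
o = 611832 (o = -8 + 4*152960 = -8 + 611840 = 611832)
((40345 - 52649) + o) + 158733 = ((40345 - 52649) + 611832) + 158733 = (-12304 + 611832) + 158733 = 599528 + 158733 = 758261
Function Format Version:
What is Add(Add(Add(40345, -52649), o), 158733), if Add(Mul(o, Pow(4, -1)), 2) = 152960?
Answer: 758261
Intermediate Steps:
o = 611832 (o = Add(-8, Mul(4, 152960)) = Add(-8, 611840) = 611832)
Add(Add(Add(40345, -52649), o), 158733) = Add(Add(Add(40345, -52649), 611832), 158733) = Add(Add(-12304, 611832), 158733) = Add(599528, 158733) = 758261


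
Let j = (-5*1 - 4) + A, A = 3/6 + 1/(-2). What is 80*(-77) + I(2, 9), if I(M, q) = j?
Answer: -6169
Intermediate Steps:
A = 0 (A = 3*(⅙) + 1*(-½) = ½ - ½ = 0)
j = -9 (j = (-5*1 - 4) + 0 = (-5 - 4) + 0 = -9 + 0 = -9)
I(M, q) = -9
80*(-77) + I(2, 9) = 80*(-77) - 9 = -6160 - 9 = -6169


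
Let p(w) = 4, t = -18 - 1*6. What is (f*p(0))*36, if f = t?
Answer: -3456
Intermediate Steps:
t = -24 (t = -18 - 6 = -24)
f = -24
(f*p(0))*36 = -24*4*36 = -96*36 = -3456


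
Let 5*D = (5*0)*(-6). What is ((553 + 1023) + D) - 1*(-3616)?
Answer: 5192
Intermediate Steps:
D = 0 (D = ((5*0)*(-6))/5 = (0*(-6))/5 = (1/5)*0 = 0)
((553 + 1023) + D) - 1*(-3616) = ((553 + 1023) + 0) - 1*(-3616) = (1576 + 0) + 3616 = 1576 + 3616 = 5192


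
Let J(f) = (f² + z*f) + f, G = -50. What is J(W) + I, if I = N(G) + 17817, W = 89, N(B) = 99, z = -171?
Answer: 10707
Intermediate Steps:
J(f) = f² - 170*f (J(f) = (f² - 171*f) + f = f² - 170*f)
I = 17916 (I = 99 + 17817 = 17916)
J(W) + I = 89*(-170 + 89) + 17916 = 89*(-81) + 17916 = -7209 + 17916 = 10707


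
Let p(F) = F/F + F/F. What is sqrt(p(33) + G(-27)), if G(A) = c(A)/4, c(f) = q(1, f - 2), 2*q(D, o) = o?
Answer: I*sqrt(26)/4 ≈ 1.2748*I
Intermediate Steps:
p(F) = 2 (p(F) = 1 + 1 = 2)
q(D, o) = o/2
c(f) = -1 + f/2 (c(f) = (f - 2)/2 = (-2 + f)/2 = -1 + f/2)
G(A) = -1/4 + A/8 (G(A) = (-1 + A/2)/4 = (-1 + A/2)*(1/4) = -1/4 + A/8)
sqrt(p(33) + G(-27)) = sqrt(2 + (-1/4 + (1/8)*(-27))) = sqrt(2 + (-1/4 - 27/8)) = sqrt(2 - 29/8) = sqrt(-13/8) = I*sqrt(26)/4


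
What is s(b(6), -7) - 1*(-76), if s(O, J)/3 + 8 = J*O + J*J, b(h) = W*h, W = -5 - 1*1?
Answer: 955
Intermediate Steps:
W = -6 (W = -5 - 1 = -6)
b(h) = -6*h
s(O, J) = -24 + 3*J² + 3*J*O (s(O, J) = -24 + 3*(J*O + J*J) = -24 + 3*(J*O + J²) = -24 + 3*(J² + J*O) = -24 + (3*J² + 3*J*O) = -24 + 3*J² + 3*J*O)
s(b(6), -7) - 1*(-76) = (-24 + 3*(-7)² + 3*(-7)*(-6*6)) - 1*(-76) = (-24 + 3*49 + 3*(-7)*(-36)) + 76 = (-24 + 147 + 756) + 76 = 879 + 76 = 955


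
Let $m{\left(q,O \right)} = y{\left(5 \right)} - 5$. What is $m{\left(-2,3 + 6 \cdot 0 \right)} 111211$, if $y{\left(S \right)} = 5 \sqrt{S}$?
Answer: $-556055 + 556055 \sqrt{5} \approx 6.8732 \cdot 10^{5}$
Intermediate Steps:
$m{\left(q,O \right)} = -5 + 5 \sqrt{5}$ ($m{\left(q,O \right)} = 5 \sqrt{5} - 5 = -5 + 5 \sqrt{5}$)
$m{\left(-2,3 + 6 \cdot 0 \right)} 111211 = \left(-5 + 5 \sqrt{5}\right) 111211 = -556055 + 556055 \sqrt{5}$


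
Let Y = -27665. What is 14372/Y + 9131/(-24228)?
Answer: -600813931/670267620 ≈ -0.89638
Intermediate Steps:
14372/Y + 9131/(-24228) = 14372/(-27665) + 9131/(-24228) = 14372*(-1/27665) + 9131*(-1/24228) = -14372/27665 - 9131/24228 = -600813931/670267620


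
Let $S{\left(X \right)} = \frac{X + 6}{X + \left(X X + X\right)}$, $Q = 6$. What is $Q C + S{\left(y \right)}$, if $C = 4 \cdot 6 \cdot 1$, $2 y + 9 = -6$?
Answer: $\frac{7918}{55} \approx 143.96$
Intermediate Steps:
$y = - \frac{15}{2}$ ($y = - \frac{9}{2} + \frac{1}{2} \left(-6\right) = - \frac{9}{2} - 3 = - \frac{15}{2} \approx -7.5$)
$C = 24$ ($C = 24 \cdot 1 = 24$)
$S{\left(X \right)} = \frac{6 + X}{X^{2} + 2 X}$ ($S{\left(X \right)} = \frac{6 + X}{X + \left(X^{2} + X\right)} = \frac{6 + X}{X + \left(X + X^{2}\right)} = \frac{6 + X}{X^{2} + 2 X}$)
$Q C + S{\left(y \right)} = 6 \cdot 24 + \frac{6 - \frac{15}{2}}{\left(- \frac{15}{2}\right) \left(2 - \frac{15}{2}\right)} = 144 - \frac{2}{15} \frac{1}{- \frac{11}{2}} \left(- \frac{3}{2}\right) = 144 - \left(- \frac{4}{165}\right) \left(- \frac{3}{2}\right) = 144 - \frac{2}{55} = \frac{7918}{55}$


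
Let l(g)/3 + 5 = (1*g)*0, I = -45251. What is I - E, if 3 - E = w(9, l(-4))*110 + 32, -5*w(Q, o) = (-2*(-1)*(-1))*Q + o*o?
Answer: -49776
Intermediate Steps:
l(g) = -15 (l(g) = -15 + 3*((1*g)*0) = -15 + 3*(g*0) = -15 + 3*0 = -15 + 0 = -15)
w(Q, o) = -o²/5 + 2*Q/5 (w(Q, o) = -((-2*(-1)*(-1))*Q + o*o)/5 = -((2*(-1))*Q + o²)/5 = -(-2*Q + o²)/5 = -(o² - 2*Q)/5 = -o²/5 + 2*Q/5)
E = 4525 (E = 3 - ((-⅕*(-15)² + (⅖)*9)*110 + 32) = 3 - ((-⅕*225 + 18/5)*110 + 32) = 3 - ((-45 + 18/5)*110 + 32) = 3 - (-207/5*110 + 32) = 3 - (-4554 + 32) = 3 - 1*(-4522) = 3 + 4522 = 4525)
I - E = -45251 - 1*4525 = -45251 - 4525 = -49776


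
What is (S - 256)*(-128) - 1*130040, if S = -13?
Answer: -95608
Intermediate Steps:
(S - 256)*(-128) - 1*130040 = (-13 - 256)*(-128) - 1*130040 = -269*(-128) - 130040 = 34432 - 130040 = -95608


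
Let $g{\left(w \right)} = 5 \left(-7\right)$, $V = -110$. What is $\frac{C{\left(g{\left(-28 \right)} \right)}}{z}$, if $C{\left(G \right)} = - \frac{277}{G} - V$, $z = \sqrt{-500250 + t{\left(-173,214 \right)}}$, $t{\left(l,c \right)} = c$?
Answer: $- \frac{4127 i \sqrt{125009}}{8750630} \approx - 0.16675 i$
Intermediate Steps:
$g{\left(w \right)} = -35$
$z = 2 i \sqrt{125009}$ ($z = \sqrt{-500250 + 214} = \sqrt{-500036} = 2 i \sqrt{125009} \approx 707.13 i$)
$C{\left(G \right)} = 110 - \frac{277}{G}$ ($C{\left(G \right)} = - \frac{277}{G} - -110 = - \frac{277}{G} + 110 = 110 - \frac{277}{G}$)
$\frac{C{\left(g{\left(-28 \right)} \right)}}{z} = \frac{110 - \frac{277}{-35}}{2 i \sqrt{125009}} = \left(110 - - \frac{277}{35}\right) \left(- \frac{i \sqrt{125009}}{250018}\right) = \left(110 + \frac{277}{35}\right) \left(- \frac{i \sqrt{125009}}{250018}\right) = \frac{4127 \left(- \frac{i \sqrt{125009}}{250018}\right)}{35} = - \frac{4127 i \sqrt{125009}}{8750630}$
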